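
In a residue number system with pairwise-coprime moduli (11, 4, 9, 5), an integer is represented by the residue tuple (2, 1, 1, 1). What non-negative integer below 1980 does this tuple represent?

541

The moduli are pairwise coprime; N = 11·4·9·5 = 1980.
N/11 = 180; 180 ≡ 4 (mod 11); 4·3 ≡ 1, so inverse 3.
N/4 = 495; 495 ≡ 3 (mod 4); 3·3 ≡ 1, so inverse 3.
N/9 = 220; 220 ≡ 4 (mod 9); 4·7 ≡ 1, so inverse 7.
N/5 = 396; 396 ≡ 1 (mod 5), inverse 1.
x ≡ 2·180·3 + 1·495·3 + 1·220·7 + 1·396·1 = 4501.
4501 mod 1980 = 541.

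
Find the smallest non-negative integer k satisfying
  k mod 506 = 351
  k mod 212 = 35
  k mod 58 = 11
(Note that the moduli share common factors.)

1298747

gcd(506, 212) = 2 and 2 | (35 − 351), so the pair is consistent; merging gives k ≡ 11483 (mod 53636), where 53636 = lcm(506, 212).
gcd(53636, 58) = 2 and 2 | (11 − 11483), so the pair is consistent; merging gives k ≡ 1298747 (mod 1555444), where 1555444 = lcm(53636, 58).
The solution is unique modulo lcm(506, 212, 58) = 1555444.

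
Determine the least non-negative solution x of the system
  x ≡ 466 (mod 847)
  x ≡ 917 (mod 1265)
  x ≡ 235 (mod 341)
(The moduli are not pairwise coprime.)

981292

gcd(847, 1265) = 11 and 11 | (917 − 466), so the pair is consistent; merging gives x ≡ 7242 (mod 97405), where 97405 = lcm(847, 1265).
gcd(97405, 341) = 11 and 11 | (235 − 7242), so the pair is consistent; merging gives x ≡ 981292 (mod 3019555), where 3019555 = lcm(97405, 341).
The solution is unique modulo lcm(847, 1265, 341) = 3019555.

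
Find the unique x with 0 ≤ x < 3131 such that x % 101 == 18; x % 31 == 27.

From x ≡ 18 (mod 101) write x = 18 + 101t. Substituting into x ≡ 27 (mod 31) gives 101t ≡ 9 (mod 31), and since 8⁻¹ ≡ 4 (mod 31), t ≡ 5. Hence x ≡ 18 + 101·5 = 523 (mod 3131).

523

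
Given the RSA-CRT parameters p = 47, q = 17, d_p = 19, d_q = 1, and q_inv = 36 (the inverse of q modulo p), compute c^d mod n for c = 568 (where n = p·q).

432

m₁ = c^(d_p) mod p: c ≡ 4 (mod 47), and 4^19 mod 47 = 9.
m₂ = c^(d_q) mod q: c ≡ 7 (mod 17), and 7^1 mod 17 = 7.
h = q_inv·(m₁ − m₂) mod p = 36·(9 − 7) mod 47 = 25.
m = m₂ + h·q = 7 + 25·17 = 432.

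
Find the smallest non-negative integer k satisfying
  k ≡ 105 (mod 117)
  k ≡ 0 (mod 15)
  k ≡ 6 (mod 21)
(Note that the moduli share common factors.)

3030

gcd(117, 15) = 3 and 3 | (0 − 105), so the pair is consistent; merging gives k ≡ 105 (mod 585), where 585 = lcm(117, 15).
gcd(585, 21) = 3 and 3 | (6 − 105), so the pair is consistent; merging gives k ≡ 3030 (mod 4095), where 4095 = lcm(585, 21).
The solution is unique modulo lcm(117, 15, 21) = 4095.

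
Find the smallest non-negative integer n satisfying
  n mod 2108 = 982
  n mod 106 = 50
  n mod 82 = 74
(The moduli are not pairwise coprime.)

239186

Combine the congruences pairwise.
gcd(2108, 106) = 2 and 2 | (50 − 982), so the pair is consistent; merging gives n ≡ 15738 (mod 111724), where 111724 = lcm(2108, 106).
gcd(111724, 82) = 2 and 2 | (74 − 15738), so the pair is consistent; merging gives n ≡ 239186 (mod 4580684), where 4580684 = lcm(111724, 82).
The solution is unique modulo lcm(2108, 106, 82) = 4580684.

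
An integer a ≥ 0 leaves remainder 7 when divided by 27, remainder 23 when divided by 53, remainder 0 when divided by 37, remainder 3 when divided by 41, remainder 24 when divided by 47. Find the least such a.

The moduli are pairwise coprime; N = 27·53·37·41·47 = 102028869.
N/27 = 3778847; 3778847 ≡ 8 (mod 27); 8·17 ≡ 1, so inverse 17.
N/53 = 1925073; 1925073 ≡ 7 (mod 53); 7·38 ≡ 1, so inverse 38.
N/37 = 2757537; 2757537 ≡ 1 (mod 37), inverse 1.
N/41 = 2488509; 2488509 ≡ 14 (mod 41); 14·3 ≡ 1, so inverse 3.
N/47 = 2170827; 2170827 ≡ 38 (mod 47); 38·26 ≡ 1, so inverse 26.
a ≡ 7·3778847·17 + 23·1925073·38 + 0·2757537·1 + 3·2488509·3 + 24·2170827·26 = 3509189224.
3509189224 mod 102028869 = 40207678.

40207678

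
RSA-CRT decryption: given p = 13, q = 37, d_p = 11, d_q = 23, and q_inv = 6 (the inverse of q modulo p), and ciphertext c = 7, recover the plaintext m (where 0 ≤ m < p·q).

m₁ = c^(d_p) mod p: c ≡ 7 (mod 13), and 7^11 mod 13 = 2.
m₂ = c^(d_q) mod q: c ≡ 7 (mod 37), and 7^23 mod 37 = 9.
h = q_inv·(m₁ − m₂) mod p = 6·(2 − 9) mod 13 = 10.
m = m₂ + h·q = 9 + 10·37 = 379.

379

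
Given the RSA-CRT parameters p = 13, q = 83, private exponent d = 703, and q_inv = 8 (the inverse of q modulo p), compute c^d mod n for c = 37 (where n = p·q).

197

d_p = d mod (p−1) = 703 mod 12 = 7; d_q = d mod (q−1) = 47.
m₁ = c^(d_p) mod p: c ≡ 11 (mod 13), and 11^7 mod 13 = 2.
m₂ = c^(d_q) mod q: c ≡ 37 (mod 83), and 37^47 mod 83 = 31.
h = q_inv·(m₁ − m₂) mod p = 8·(2 − 31) mod 13 = 2.
m = m₂ + h·q = 31 + 2·83 = 197.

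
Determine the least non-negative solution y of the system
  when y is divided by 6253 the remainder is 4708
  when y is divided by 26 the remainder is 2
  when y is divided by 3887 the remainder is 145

Combine the congruences pairwise.
gcd(6253, 26) = 13 and 13 | (2 − 4708), so the pair is consistent; merging gives y ≡ 4708 (mod 12506), where 12506 = lcm(6253, 26).
gcd(12506, 3887) = 169 and 169 | (145 − 4708), so the pair is consistent; merging gives y ≡ 167286 (mod 287638), where 287638 = lcm(12506, 3887).
The solution is unique modulo lcm(6253, 26, 3887) = 287638.

167286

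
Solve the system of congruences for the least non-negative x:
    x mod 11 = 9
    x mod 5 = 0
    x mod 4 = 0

20

The moduli are pairwise coprime; N = 11·5·4 = 220.
N/11 = 20; 20 ≡ 9 (mod 11); 9·5 ≡ 1, so inverse 5.
N/5 = 44; 44 ≡ 4 (mod 5); 4·4 ≡ 1, so inverse 4.
N/4 = 55; 55 ≡ 3 (mod 4); 3·3 ≡ 1, so inverse 3.
x ≡ 9·20·5 + 0·44·4 + 0·55·3 = 900.
900 mod 220 = 20.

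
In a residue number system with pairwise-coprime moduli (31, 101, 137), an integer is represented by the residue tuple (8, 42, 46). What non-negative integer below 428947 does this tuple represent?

The moduli are pairwise coprime; N = 31·101·137 = 428947.
N/31 = 13837; 13837 ≡ 11 (mod 31); 11·17 ≡ 1, so inverse 17.
N/101 = 4247; 4247 ≡ 5 (mod 101); 5·81 ≡ 1, so inverse 81.
N/137 = 3131; 3131 ≡ 117 (mod 137); 117·89 ≡ 1, so inverse 89.
x ≡ 8·13837·17 + 42·4247·81 + 46·3131·89 = 29148440.
29148440 mod 428947 = 408991.

408991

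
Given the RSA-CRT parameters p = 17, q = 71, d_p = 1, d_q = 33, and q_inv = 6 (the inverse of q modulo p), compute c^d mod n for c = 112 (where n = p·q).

673

m₁ = c^(d_p) mod p: c ≡ 10 (mod 17), and 10^1 mod 17 = 10.
m₂ = c^(d_q) mod q: c ≡ 41 (mod 71), and 41^33 mod 71 = 34.
h = q_inv·(m₁ − m₂) mod p = 6·(10 − 34) mod 17 = 9.
m = m₂ + h·q = 34 + 9·71 = 673.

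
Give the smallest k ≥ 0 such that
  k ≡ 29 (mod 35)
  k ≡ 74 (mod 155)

694

Combine the congruences pairwise.
gcd(35, 155) = 5 and 5 | (74 − 29), so the pair is consistent; merging gives k ≡ 694 (mod 1085), where 1085 = lcm(35, 155).
The solution is unique modulo lcm(35, 155) = 1085.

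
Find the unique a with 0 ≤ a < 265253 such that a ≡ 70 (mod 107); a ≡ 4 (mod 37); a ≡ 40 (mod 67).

From a ≡ 70 (mod 107) write a = 70 + 107t. Substituting into a ≡ 4 (mod 37) gives 107t ≡ 8 (mod 37), and since 33⁻¹ ≡ 9 (mod 37), t ≡ 35. Hence a ≡ 70 + 107·35 = 3815 (mod 3959).
From a ≡ 3815 (mod 3959) write a = 3815 + 3959t. Substituting into a ≡ 40 (mod 67) gives 3959t ≡ 44 (mod 67), and since 6⁻¹ ≡ 56 (mod 67), t ≡ 52. Hence a ≡ 3815 + 3959·52 = 209683 (mod 265253).

209683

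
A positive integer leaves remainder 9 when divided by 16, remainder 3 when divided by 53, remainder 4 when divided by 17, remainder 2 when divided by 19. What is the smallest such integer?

19401

From m ≡ 9 (mod 16) write m = 9 + 16t. Substituting into m ≡ 3 (mod 53) gives 16t ≡ 47 (mod 53), and since 16⁻¹ ≡ 10 (mod 53), t ≡ 46. Hence m ≡ 9 + 16·46 = 745 (mod 848).
From m ≡ 745 (mod 848) write m = 745 + 848t. Substituting into m ≡ 4 (mod 17) gives 848t ≡ 7 (mod 17), and since 15⁻¹ ≡ 8 (mod 17), t ≡ 5. Hence m ≡ 745 + 848·5 = 4985 (mod 14416).
From m ≡ 4985 (mod 14416) write m = 4985 + 14416t. Substituting into m ≡ 2 (mod 19) gives 14416t ≡ 14 (mod 19), and since 14⁻¹ ≡ 15 (mod 19), t ≡ 1. Hence m ≡ 4985 + 14416·1 = 19401 (mod 273904).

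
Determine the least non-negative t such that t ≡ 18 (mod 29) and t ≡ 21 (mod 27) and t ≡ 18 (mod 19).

The moduli are pairwise coprime; N = 29·27·19 = 14877.
N/29 = 513; 513 ≡ 20 (mod 29); 20·16 ≡ 1, so inverse 16.
N/27 = 551; 551 ≡ 11 (mod 27); 11·5 ≡ 1, so inverse 5.
N/19 = 783; 783 ≡ 4 (mod 19); 4·5 ≡ 1, so inverse 5.
t ≡ 18·513·16 + 21·551·5 + 18·783·5 = 276069.
276069 mod 14877 = 8283.

8283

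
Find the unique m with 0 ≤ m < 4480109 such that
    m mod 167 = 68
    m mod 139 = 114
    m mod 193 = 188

The moduli are pairwise coprime; N = 167·139·193 = 4480109.
N/167 = 26827; 26827 ≡ 107 (mod 167); 107·64 ≡ 1, so inverse 64.
N/139 = 32231; 32231 ≡ 122 (mod 139); 122·49 ≡ 1, so inverse 49.
N/193 = 23213; 23213 ≡ 53 (mod 193); 53·51 ≡ 1, so inverse 51.
m ≡ 68·26827·64 + 114·32231·49 + 188·23213·51 = 519359714.
519359714 mod 4480109 = 4147179.

4147179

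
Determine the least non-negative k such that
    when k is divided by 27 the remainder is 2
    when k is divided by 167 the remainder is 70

1406

From k ≡ 2 (mod 27) write k = 2 + 27t. Substituting into k ≡ 70 (mod 167) gives 27t ≡ 68 (mod 167), and since 27⁻¹ ≡ 99 (mod 167), t ≡ 52. Hence k ≡ 2 + 27·52 = 1406 (mod 4509).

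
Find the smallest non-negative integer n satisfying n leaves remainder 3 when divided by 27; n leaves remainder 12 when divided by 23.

219

From n ≡ 3 (mod 27) write n = 3 + 27t. Substituting into n ≡ 12 (mod 23) gives 27t ≡ 9 (mod 23), and since 4⁻¹ ≡ 6 (mod 23), t ≡ 8. Hence n ≡ 3 + 27·8 = 219 (mod 621).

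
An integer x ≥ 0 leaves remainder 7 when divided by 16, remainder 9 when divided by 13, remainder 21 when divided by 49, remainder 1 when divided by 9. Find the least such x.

From x ≡ 7 (mod 16) write x = 7 + 16t. Substituting into x ≡ 9 (mod 13) gives 16t ≡ 2 (mod 13), and since 3⁻¹ ≡ 9 (mod 13), t ≡ 5. Hence x ≡ 7 + 16·5 = 87 (mod 208).
From x ≡ 87 (mod 208) write x = 87 + 208t. Substituting into x ≡ 21 (mod 49) gives 208t ≡ 32 (mod 49), and since 12⁻¹ ≡ 45 (mod 49), t ≡ 19. Hence x ≡ 87 + 208·19 = 4039 (mod 10192).
From x ≡ 4039 (mod 10192) write x = 4039 + 10192t. Substituting into x ≡ 1 (mod 9) gives 10192t ≡ 3 (mod 9), and since 4⁻¹ ≡ 7 (mod 9), t ≡ 3. Hence x ≡ 4039 + 10192·3 = 34615 (mod 91728).

34615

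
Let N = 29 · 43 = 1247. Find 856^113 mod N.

Mod 29: 856 ≡ 15; by Fermat, exponent reduces to 113 mod 28 = 1; 15^1 ≡ 15 (mod 29).
Mod 43: 856 ≡ 39; by Fermat, exponent reduces to 113 mod 42 = 29; 39^29 ≡ 39 (mod 43).
Combine by CRT: x ≡ 15 (mod 29), x ≡ 39 (mod 43) ⇒ x ≡ 856 (mod 1247).

856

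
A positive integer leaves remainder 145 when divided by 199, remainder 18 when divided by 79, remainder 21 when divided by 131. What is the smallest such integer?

1361504

The moduli are pairwise coprime; N = 199·79·131 = 2059451.
N/199 = 10349; 10349 ≡ 1 (mod 199), inverse 1.
N/79 = 26069; 26069 ≡ 78 (mod 79); 78·78 ≡ 1, so inverse 78.
N/131 = 15721; 15721 ≡ 1 (mod 131), inverse 1.
m ≡ 145·10349·1 + 18·26069·78 + 21·15721·1 = 38431622.
38431622 mod 2059451 = 1361504.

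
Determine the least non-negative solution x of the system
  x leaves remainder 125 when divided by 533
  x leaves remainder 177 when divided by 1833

gcd(533, 1833) = 13 and 13 | (177 − 125), so the pair is consistent; merging gives x ≡ 33171 (mod 75153), where 75153 = lcm(533, 1833).
The solution is unique modulo lcm(533, 1833) = 75153.

33171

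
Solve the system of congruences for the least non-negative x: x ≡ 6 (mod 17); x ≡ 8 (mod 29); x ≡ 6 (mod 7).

The moduli are pairwise coprime; N = 17·29·7 = 3451.
N/17 = 203; 203 ≡ 16 (mod 17); 16·16 ≡ 1, so inverse 16.
N/29 = 119; 119 ≡ 3 (mod 29); 3·10 ≡ 1, so inverse 10.
N/7 = 493; 493 ≡ 3 (mod 7); 3·5 ≡ 1, so inverse 5.
x ≡ 6·203·16 + 8·119·10 + 6·493·5 = 43798.
43798 mod 3451 = 2386.

2386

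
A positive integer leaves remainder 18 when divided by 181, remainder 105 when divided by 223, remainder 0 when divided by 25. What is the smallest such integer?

From n ≡ 18 (mod 181) write n = 18 + 181t. Substituting into n ≡ 105 (mod 223) gives 181t ≡ 87 (mod 223), and since 181⁻¹ ≡ 69 (mod 223), t ≡ 205. Hence n ≡ 18 + 181·205 = 37123 (mod 40363).
From n ≡ 37123 (mod 40363) write n = 37123 + 40363t. Substituting into n ≡ 0 (mod 25) gives 40363t ≡ 2 (mod 25), and since 13⁻¹ ≡ 2 (mod 25), t ≡ 4. Hence n ≡ 37123 + 40363·4 = 198575 (mod 1009075).

198575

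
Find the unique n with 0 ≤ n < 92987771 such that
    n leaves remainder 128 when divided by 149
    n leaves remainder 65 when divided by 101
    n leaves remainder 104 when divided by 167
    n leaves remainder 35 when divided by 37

21084522

From n ≡ 128 (mod 149) write n = 128 + 149t. Substituting into n ≡ 65 (mod 101) gives 149t ≡ 38 (mod 101), and since 48⁻¹ ≡ 40 (mod 101), t ≡ 5. Hence n ≡ 128 + 149·5 = 873 (mod 15049).
From n ≡ 873 (mod 15049) write n = 873 + 15049t. Substituting into n ≡ 104 (mod 167) gives 15049t ≡ 66 (mod 167), and since 19⁻¹ ≡ 44 (mod 167), t ≡ 65. Hence n ≡ 873 + 15049·65 = 979058 (mod 2513183).
From n ≡ 979058 (mod 2513183) write n = 979058 + 2513183t. Substituting into n ≡ 35 (mod 37) gives 2513183t ≡ 34 (mod 37), and since 32⁻¹ ≡ 22 (mod 37), t ≡ 8. Hence n ≡ 979058 + 2513183·8 = 21084522 (mod 92987771).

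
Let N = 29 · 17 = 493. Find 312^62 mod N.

315

Mod 29: 312 ≡ 22; by Fermat, exponent reduces to 62 mod 28 = 6; 22^6 ≡ 25 (mod 29).
Mod 17: 312 ≡ 6; by Fermat, exponent reduces to 62 mod 16 = 14; 6^14 ≡ 9 (mod 17).
Combine by CRT: x ≡ 25 (mod 29), x ≡ 9 (mod 17) ⇒ x ≡ 315 (mod 493).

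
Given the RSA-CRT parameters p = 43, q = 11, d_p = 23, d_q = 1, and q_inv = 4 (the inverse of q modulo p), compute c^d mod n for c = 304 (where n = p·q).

249

m₁ = c^(d_p) mod p: c ≡ 3 (mod 43), and 3^23 mod 43 = 34.
m₂ = c^(d_q) mod q: c ≡ 7 (mod 11), and 7^1 mod 11 = 7.
h = q_inv·(m₁ − m₂) mod p = 4·(34 − 7) mod 43 = 22.
m = m₂ + h·q = 7 + 22·11 = 249.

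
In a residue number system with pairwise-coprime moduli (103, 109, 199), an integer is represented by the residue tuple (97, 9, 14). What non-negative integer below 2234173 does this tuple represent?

521792

The moduli are pairwise coprime; N = 103·109·199 = 2234173.
N/103 = 21691; 21691 ≡ 61 (mod 103); 61·76 ≡ 1, so inverse 76.
N/109 = 20497; 20497 ≡ 5 (mod 109); 5·22 ≡ 1, so inverse 22.
N/199 = 11227; 11227 ≡ 83 (mod 199); 83·12 ≡ 1, so inverse 12.
x ≡ 97·21691·76 + 9·20497·22 + 14·11227·12 = 165850594.
165850594 mod 2234173 = 521792.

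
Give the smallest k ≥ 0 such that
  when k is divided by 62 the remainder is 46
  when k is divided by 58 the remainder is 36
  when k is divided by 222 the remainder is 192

gcd(62, 58) = 2 and 2 | (36 − 46), so the pair is consistent; merging gives k ≡ 790 (mod 1798), where 1798 = lcm(62, 58).
gcd(1798, 222) = 2 and 2 | (192 − 790), so the pair is consistent; merging gives k ≡ 187782 (mod 199578), where 199578 = lcm(1798, 222).
The solution is unique modulo lcm(62, 58, 222) = 199578.

187782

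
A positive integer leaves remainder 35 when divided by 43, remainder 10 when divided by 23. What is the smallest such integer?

723

From n ≡ 35 (mod 43) write n = 35 + 43t. Substituting into n ≡ 10 (mod 23) gives 43t ≡ 21 (mod 23), and since 20⁻¹ ≡ 15 (mod 23), t ≡ 16. Hence n ≡ 35 + 43·16 = 723 (mod 989).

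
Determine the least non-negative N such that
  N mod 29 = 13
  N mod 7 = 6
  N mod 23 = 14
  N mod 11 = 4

The moduli are pairwise coprime; M = 29·7·23·11 = 51359.
M/29 = 1771; 1771 ≡ 2 (mod 29); 2·15 ≡ 1, so inverse 15.
M/7 = 7337; 7337 ≡ 1 (mod 7), inverse 1.
M/23 = 2233; 2233 ≡ 2 (mod 23); 2·12 ≡ 1, so inverse 12.
M/11 = 4669; 4669 ≡ 5 (mod 11); 5·9 ≡ 1, so inverse 9.
N ≡ 13·1771·15 + 6·7337·1 + 14·2233·12 + 4·4669·9 = 932595.
932595 mod 51359 = 8133.

8133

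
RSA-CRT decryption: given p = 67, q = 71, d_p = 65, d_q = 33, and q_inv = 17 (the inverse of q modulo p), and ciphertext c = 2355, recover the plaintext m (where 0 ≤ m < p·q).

3799

m₁ = c^(d_p) mod p: c ≡ 10 (mod 67), and 10^65 mod 67 = 47.
m₂ = c^(d_q) mod q: c ≡ 12 (mod 71), and 12^33 mod 71 = 36.
h = q_inv·(m₁ − m₂) mod p = 17·(47 − 36) mod 67 = 53.
m = m₂ + h·q = 36 + 53·71 = 3799.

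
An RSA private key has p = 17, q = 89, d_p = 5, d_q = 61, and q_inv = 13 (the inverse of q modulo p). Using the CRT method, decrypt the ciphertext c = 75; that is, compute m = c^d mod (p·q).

1116

m₁ = c^(d_p) mod p: c ≡ 7 (mod 17), and 7^5 mod 17 = 11.
m₂ = c^(d_q) mod q: c ≡ 75 (mod 89), and 75^61 mod 89 = 48.
h = q_inv·(m₁ − m₂) mod p = 13·(11 − 48) mod 17 = 12.
m = m₂ + h·q = 48 + 12·89 = 1116.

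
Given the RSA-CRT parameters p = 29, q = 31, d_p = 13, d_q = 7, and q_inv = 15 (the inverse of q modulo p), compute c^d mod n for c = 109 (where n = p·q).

845

m₁ = c^(d_p) mod p: c ≡ 22 (mod 29), and 22^13 mod 29 = 4.
m₂ = c^(d_q) mod q: c ≡ 16 (mod 31), and 16^7 mod 31 = 8.
h = q_inv·(m₁ − m₂) mod p = 15·(4 − 8) mod 29 = 27.
m = m₂ + h·q = 8 + 27·31 = 845.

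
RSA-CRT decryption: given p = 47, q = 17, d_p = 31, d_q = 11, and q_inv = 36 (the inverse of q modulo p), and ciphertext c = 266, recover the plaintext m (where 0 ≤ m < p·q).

522

m₁ = c^(d_p) mod p: c ≡ 31 (mod 47), and 31^31 mod 47 = 5.
m₂ = c^(d_q) mod q: c ≡ 11 (mod 17), and 11^11 mod 17 = 12.
h = q_inv·(m₁ − m₂) mod p = 36·(5 − 12) mod 47 = 30.
m = m₂ + h·q = 12 + 30·17 = 522.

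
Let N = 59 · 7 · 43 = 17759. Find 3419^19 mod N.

Mod 59: 3419 ≡ 56; 56^19 ≡ 6 (mod 59).
Mod 7: 3419 ≡ 3; by Fermat, exponent reduces to 19 mod 6 = 1; 3^1 ≡ 3 (mod 7).
Mod 43: 3419 ≡ 22; 22^19 ≡ 39 (mod 43).
Combine by CRT: x ≡ 6 (mod 59), x ≡ 3 (mod 7), x ≡ 39 (mod 43) ⇒ x ≡ 12337 (mod 17759).

12337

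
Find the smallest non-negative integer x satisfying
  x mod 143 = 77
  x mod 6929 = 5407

46981

gcd(143, 6929) = 13 and 13 | (5407 − 77), so the pair is consistent; merging gives x ≡ 46981 (mod 76219), where 76219 = lcm(143, 6929).
The solution is unique modulo lcm(143, 6929) = 76219.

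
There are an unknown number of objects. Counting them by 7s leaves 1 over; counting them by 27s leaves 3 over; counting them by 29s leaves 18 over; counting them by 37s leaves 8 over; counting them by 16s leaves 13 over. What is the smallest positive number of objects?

1530957

Combine the congruences pairwise.
From N ≡ 1 (mod 7) write N = 1 + 7t. Substituting into N ≡ 3 (mod 27) gives 7t ≡ 2 (mod 27), and since 7⁻¹ ≡ 4 (mod 27), t ≡ 8. Hence N ≡ 1 + 7·8 = 57 (mod 189).
From N ≡ 57 (mod 189) write N = 57 + 189t. Substituting into N ≡ 18 (mod 29) gives 189t ≡ 19 (mod 29), and since 15⁻¹ ≡ 2 (mod 29), t ≡ 9. Hence N ≡ 57 + 189·9 = 1758 (mod 5481).
From N ≡ 1758 (mod 5481) write N = 1758 + 5481t. Substituting into N ≡ 8 (mod 37) gives 5481t ≡ 26 (mod 37), and since 5⁻¹ ≡ 15 (mod 37), t ≡ 20. Hence N ≡ 1758 + 5481·20 = 111378 (mod 202797).
From N ≡ 111378 (mod 202797) write N = 111378 + 202797t. Substituting into N ≡ 13 (mod 16) gives 202797t ≡ 11 (mod 16), and since 13⁻¹ ≡ 5 (mod 16), t ≡ 7. Hence N ≡ 111378 + 202797·7 = 1530957 (mod 3244752).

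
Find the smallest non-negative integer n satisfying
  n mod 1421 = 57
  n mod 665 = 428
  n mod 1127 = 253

gcd(1421, 665) = 7 and 7 | (428 − 57), so the pair is consistent; merging gives n ≡ 37003 (mod 134995), where 134995 = lcm(1421, 665).
gcd(134995, 1127) = 49 and 49 | (253 − 37003), so the pair is consistent; merging gives n ≡ 1656943 (mod 3104885), where 3104885 = lcm(134995, 1127).
The solution is unique modulo lcm(1421, 665, 1127) = 3104885.

1656943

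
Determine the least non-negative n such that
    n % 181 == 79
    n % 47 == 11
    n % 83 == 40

From n ≡ 79 (mod 181) write n = 79 + 181t. Substituting into n ≡ 11 (mod 47) gives 181t ≡ 26 (mod 47), and since 40⁻¹ ≡ 20 (mod 47), t ≡ 3. Hence n ≡ 79 + 181·3 = 622 (mod 8507).
From n ≡ 622 (mod 8507) write n = 622 + 8507t. Substituting into n ≡ 40 (mod 83) gives 8507t ≡ 82 (mod 83), and since 41⁻¹ ≡ 81 (mod 83), t ≡ 2. Hence n ≡ 622 + 8507·2 = 17636 (mod 706081).

17636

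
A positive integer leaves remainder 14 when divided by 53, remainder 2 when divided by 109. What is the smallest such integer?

438

From m ≡ 14 (mod 53) write m = 14 + 53t. Substituting into m ≡ 2 (mod 109) gives 53t ≡ 97 (mod 109), and since 53⁻¹ ≡ 72 (mod 109), t ≡ 8. Hence m ≡ 14 + 53·8 = 438 (mod 5777).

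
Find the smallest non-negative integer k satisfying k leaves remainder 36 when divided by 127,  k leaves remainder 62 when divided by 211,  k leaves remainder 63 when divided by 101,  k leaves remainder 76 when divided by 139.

48939613

From k ≡ 36 (mod 127) write k = 36 + 127t. Substituting into k ≡ 62 (mod 211) gives 127t ≡ 26 (mod 211), and since 127⁻¹ ≡ 108 (mod 211), t ≡ 65. Hence k ≡ 36 + 127·65 = 8291 (mod 26797).
From k ≡ 8291 (mod 26797) write k = 8291 + 26797t. Substituting into k ≡ 63 (mod 101) gives 26797t ≡ 54 (mod 101), and since 32⁻¹ ≡ 60 (mod 101), t ≡ 8. Hence k ≡ 8291 + 26797·8 = 222667 (mod 2706497).
From k ≡ 222667 (mod 2706497) write k = 222667 + 2706497t. Substituting into k ≡ 76 (mod 139) gives 2706497t ≡ 87 (mod 139), and since 28⁻¹ ≡ 5 (mod 139), t ≡ 18. Hence k ≡ 222667 + 2706497·18 = 48939613 (mod 376203083).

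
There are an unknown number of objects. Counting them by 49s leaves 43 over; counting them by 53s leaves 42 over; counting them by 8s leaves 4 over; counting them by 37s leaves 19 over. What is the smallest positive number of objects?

679820

The moduli are pairwise coprime; M = 49·53·8·37 = 768712.
M/49 = 15688; 15688 ≡ 8 (mod 49); 8·43 ≡ 1, so inverse 43.
M/53 = 14504; 14504 ≡ 35 (mod 53); 35·50 ≡ 1, so inverse 50.
M/8 = 96089; 96089 ≡ 1 (mod 8), inverse 1.
M/37 = 20776; 20776 ≡ 19 (mod 37); 19·2 ≡ 1, so inverse 2.
N ≡ 43·15688·43 + 42·14504·50 + 4·96089·1 + 19·20776·2 = 60639356.
60639356 mod 768712 = 679820.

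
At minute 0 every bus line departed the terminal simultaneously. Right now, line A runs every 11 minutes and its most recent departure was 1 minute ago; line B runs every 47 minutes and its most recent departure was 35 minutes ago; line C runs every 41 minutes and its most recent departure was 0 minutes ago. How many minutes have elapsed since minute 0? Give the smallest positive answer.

17425

From t ≡ 1 (mod 11) write t = 1 + 11s. Substituting into t ≡ 35 (mod 47) gives 11s ≡ 34 (mod 47), and since 11⁻¹ ≡ 30 (mod 47), s ≡ 33. Hence t ≡ 1 + 11·33 = 364 (mod 517).
From t ≡ 364 (mod 517) write t = 364 + 517s. Substituting into t ≡ 0 (mod 41) gives 517s ≡ 5 (mod 41), and since 25⁻¹ ≡ 23 (mod 41), s ≡ 33. Hence t ≡ 364 + 517·33 = 17425 (mod 21197).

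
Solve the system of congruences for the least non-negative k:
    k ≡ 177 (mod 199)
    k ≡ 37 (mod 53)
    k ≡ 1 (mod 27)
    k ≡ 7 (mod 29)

The moduli are pairwise coprime; N = 199·53·27·29 = 8258301.
N/199 = 41499; 41499 ≡ 107 (mod 199); 107·93 ≡ 1, so inverse 93.
N/53 = 155817; 155817 ≡ 50 (mod 53); 50·35 ≡ 1, so inverse 35.
N/27 = 305863; 305863 ≡ 7 (mod 27); 7·4 ≡ 1, so inverse 4.
N/29 = 284769; 284769 ≡ 18 (mod 29); 18·21 ≡ 1, so inverse 21.
k ≡ 177·41499·93 + 37·155817·35 + 1·305863·4 + 7·284769·21 = 927982549.
927982549 mod 8258301 = 3052837.

3052837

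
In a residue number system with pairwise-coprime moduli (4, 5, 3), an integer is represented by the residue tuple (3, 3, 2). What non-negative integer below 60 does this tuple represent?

Combine the congruences pairwise.
From x ≡ 3 (mod 4) write x = 3 + 4t. Substituting into x ≡ 3 (mod 5) gives 4t ≡ 0 (mod 5), and since 4⁻¹ ≡ 4 (mod 5), t ≡ 0. Hence x ≡ 3 + 4·0 = 3 (mod 20).
From x ≡ 3 (mod 20) write x = 3 + 20t. Substituting into x ≡ 2 (mod 3) gives 20t ≡ 2 (mod 3), and since 2⁻¹ ≡ 2 (mod 3), t ≡ 1. Hence x ≡ 3 + 20·1 = 23 (mod 60).

23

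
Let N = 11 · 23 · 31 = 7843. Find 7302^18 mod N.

Mod 11: 7302 ≡ 9; by Fermat, exponent reduces to 18 mod 10 = 8; 9^8 ≡ 3 (mod 11).
Mod 23: 7302 ≡ 11; 11^18 ≡ 16 (mod 23).
Mod 31: 7302 ≡ 17; 17^18 ≡ 16 (mod 31).
Combine by CRT: x ≡ 3 (mod 11), x ≡ 16 (mod 23), x ≡ 16 (mod 31) ⇒ x ≡ 729 (mod 7843).

729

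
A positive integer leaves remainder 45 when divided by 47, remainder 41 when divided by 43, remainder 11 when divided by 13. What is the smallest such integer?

The moduli are pairwise coprime; N = 47·43·13 = 26273.
N/47 = 559; 559 ≡ 42 (mod 47); 42·28 ≡ 1, so inverse 28.
N/43 = 611; 611 ≡ 9 (mod 43); 9·24 ≡ 1, so inverse 24.
N/13 = 2021; 2021 ≡ 6 (mod 13); 6·11 ≡ 1, so inverse 11.
t ≡ 45·559·28 + 41·611·24 + 11·2021·11 = 1550105.
1550105 mod 26273 = 26271.

26271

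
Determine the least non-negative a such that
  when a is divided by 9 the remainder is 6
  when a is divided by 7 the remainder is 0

42

Combine the congruences pairwise.
From a ≡ 6 (mod 9) write a = 6 + 9t. Substituting into a ≡ 0 (mod 7) gives 9t ≡ 1 (mod 7), and since 2⁻¹ ≡ 4 (mod 7), t ≡ 4. Hence a ≡ 6 + 9·4 = 42 (mod 63).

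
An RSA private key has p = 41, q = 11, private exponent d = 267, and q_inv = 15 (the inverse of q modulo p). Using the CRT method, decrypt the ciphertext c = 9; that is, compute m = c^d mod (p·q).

d_p = d mod (p−1) = 267 mod 40 = 27; d_q = d mod (q−1) = 7.
m₁ = c^(d_p) mod p: c ≡ 9 (mod 41), and 9^27 mod 41 = 32.
m₂ = c^(d_q) mod q: c ≡ 9 (mod 11), and 9^7 mod 11 = 4.
h = q_inv·(m₁ − m₂) mod p = 15·(32 − 4) mod 41 = 10.
m = m₂ + h·q = 4 + 10·11 = 114.

114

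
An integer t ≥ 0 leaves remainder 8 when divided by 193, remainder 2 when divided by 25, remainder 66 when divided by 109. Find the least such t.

The moduli are pairwise coprime; N = 193·25·109 = 525925.
N/193 = 2725; 2725 ≡ 23 (mod 193); 23·42 ≡ 1, so inverse 42.
N/25 = 21037; 21037 ≡ 12 (mod 25); 12·23 ≡ 1, so inverse 23.
N/109 = 4825; 4825 ≡ 29 (mod 109); 29·94 ≡ 1, so inverse 94.
t ≡ 8·2725·42 + 2·21037·23 + 66·4825·94 = 31817602.
31817602 mod 525925 = 262102.

262102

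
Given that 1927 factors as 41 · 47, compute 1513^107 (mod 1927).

918

Mod 41: 1513 ≡ 37; by Fermat, exponent reduces to 107 mod 40 = 27; 37^27 ≡ 16 (mod 41).
Mod 47: 1513 ≡ 9; by Fermat, exponent reduces to 107 mod 46 = 15; 9^15 ≡ 25 (mod 47).
Combine by CRT: x ≡ 16 (mod 41), x ≡ 25 (mod 47) ⇒ x ≡ 918 (mod 1927).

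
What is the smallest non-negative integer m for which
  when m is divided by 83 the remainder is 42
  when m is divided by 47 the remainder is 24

From m ≡ 42 (mod 83) write m = 42 + 83t. Substituting into m ≡ 24 (mod 47) gives 83t ≡ 29 (mod 47), and since 36⁻¹ ≡ 17 (mod 47), t ≡ 23. Hence m ≡ 42 + 83·23 = 1951 (mod 3901).

1951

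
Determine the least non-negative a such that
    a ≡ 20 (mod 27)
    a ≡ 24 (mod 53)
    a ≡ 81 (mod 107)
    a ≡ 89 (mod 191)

17086376

From a ≡ 20 (mod 27) write a = 20 + 27t. Substituting into a ≡ 24 (mod 53) gives 27t ≡ 4 (mod 53), and since 27⁻¹ ≡ 2 (mod 53), t ≡ 8. Hence a ≡ 20 + 27·8 = 236 (mod 1431).
From a ≡ 236 (mod 1431) write a = 236 + 1431t. Substituting into a ≡ 81 (mod 107) gives 1431t ≡ 59 (mod 107), and since 40⁻¹ ≡ 99 (mod 107), t ≡ 63. Hence a ≡ 236 + 1431·63 = 90389 (mod 153117).
From a ≡ 90389 (mod 153117) write a = 90389 + 153117t. Substituting into a ≡ 89 (mod 191) gives 153117t ≡ 43 (mod 191), and since 126⁻¹ ≡ 47 (mod 191), t ≡ 111. Hence a ≡ 90389 + 153117·111 = 17086376 (mod 29245347).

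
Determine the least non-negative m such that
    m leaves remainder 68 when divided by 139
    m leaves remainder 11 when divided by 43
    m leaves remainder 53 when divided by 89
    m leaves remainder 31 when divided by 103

31628962

The moduli are pairwise coprime; N = 139·43·89·103 = 54791159.
N/139 = 394181; 394181 ≡ 116 (mod 139); 116·6 ≡ 1, so inverse 6.
N/43 = 1274213; 1274213 ≡ 37 (mod 43); 37·7 ≡ 1, so inverse 7.
N/89 = 615631; 615631 ≡ 18 (mod 89); 18·5 ≡ 1, so inverse 5.
N/103 = 531953; 531953 ≡ 61 (mod 103); 61·76 ≡ 1, so inverse 76.
m ≡ 68·394181·6 + 11·1274213·7 + 53·615631·5 + 31·531953·76 = 1675363732.
1675363732 mod 54791159 = 31628962.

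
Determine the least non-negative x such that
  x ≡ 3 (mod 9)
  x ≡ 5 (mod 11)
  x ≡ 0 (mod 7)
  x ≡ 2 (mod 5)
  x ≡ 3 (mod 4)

The moduli are pairwise coprime; N = 9·11·7·5·4 = 13860.
N/9 = 1540; 1540 ≡ 1 (mod 9), inverse 1.
N/11 = 1260; 1260 ≡ 6 (mod 11); 6·2 ≡ 1, so inverse 2.
N/7 = 1980; 1980 ≡ 6 (mod 7); 6·6 ≡ 1, so inverse 6.
N/5 = 2772; 2772 ≡ 2 (mod 5); 2·3 ≡ 1, so inverse 3.
N/4 = 3465; 3465 ≡ 1 (mod 4), inverse 1.
x ≡ 3·1540·1 + 5·1260·2 + 0·1980·6 + 2·2772·3 + 3·3465·1 = 44247.
44247 mod 13860 = 2667.

2667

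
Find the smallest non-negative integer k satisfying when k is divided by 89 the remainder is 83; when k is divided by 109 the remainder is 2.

5779

Combine the congruences pairwise.
From k ≡ 83 (mod 89) write k = 83 + 89t. Substituting into k ≡ 2 (mod 109) gives 89t ≡ 28 (mod 109), and since 89⁻¹ ≡ 49 (mod 109), t ≡ 64. Hence k ≡ 83 + 89·64 = 5779 (mod 9701).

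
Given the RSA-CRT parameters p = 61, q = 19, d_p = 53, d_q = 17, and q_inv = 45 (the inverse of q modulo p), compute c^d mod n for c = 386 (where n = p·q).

m₁ = c^(d_p) mod p: c ≡ 20 (mod 61), and 20^53 mod 61 = 9.
m₂ = c^(d_q) mod q: c ≡ 6 (mod 19), and 6^17 mod 19 = 16.
h = q_inv·(m₁ − m₂) mod p = 45·(9 − 16) mod 61 = 51.
m = m₂ + h·q = 16 + 51·19 = 985.

985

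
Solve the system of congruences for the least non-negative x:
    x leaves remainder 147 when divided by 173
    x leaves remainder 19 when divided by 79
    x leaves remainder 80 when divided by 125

The moduli are pairwise coprime; N = 173·79·125 = 1708375.
N/173 = 9875; 9875 ≡ 14 (mod 173); 14·136 ≡ 1, so inverse 136.
N/79 = 21625; 21625 ≡ 58 (mod 79); 58·15 ≡ 1, so inverse 15.
N/125 = 13667; 13667 ≡ 42 (mod 125); 42·3 ≡ 1, so inverse 3.
x ≡ 147·9875·136 + 19·21625·15 + 80·13667·3 = 206864205.
206864205 mod 1708375 = 150830.

150830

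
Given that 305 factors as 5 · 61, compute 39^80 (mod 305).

291

Mod 5: 39 ≡ 4; since 4 | 80, by Fermat 4^80 ≡ 1 (mod 5).
Mod 61: 39 ≡ 39; by Fermat, exponent reduces to 80 mod 60 = 20; 39^20 ≡ 47 (mod 61).
Combine by CRT: x ≡ 1 (mod 5), x ≡ 47 (mod 61) ⇒ x ≡ 291 (mod 305).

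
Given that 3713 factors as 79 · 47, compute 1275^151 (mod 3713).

1867

Mod 79: 1275 ≡ 11; by Fermat, exponent reduces to 151 mod 78 = 73; 11^73 ≡ 50 (mod 79).
Mod 47: 1275 ≡ 6; by Fermat, exponent reduces to 151 mod 46 = 13; 6^13 ≡ 34 (mod 47).
Combine by CRT: x ≡ 50 (mod 79), x ≡ 34 (mod 47) ⇒ x ≡ 1867 (mod 3713).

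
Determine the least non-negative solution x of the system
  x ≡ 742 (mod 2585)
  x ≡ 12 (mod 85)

3327

gcd(2585, 85) = 5 and 5 | (12 − 742), so the pair is consistent; merging gives x ≡ 3327 (mod 43945), where 43945 = lcm(2585, 85).
The solution is unique modulo lcm(2585, 85) = 43945.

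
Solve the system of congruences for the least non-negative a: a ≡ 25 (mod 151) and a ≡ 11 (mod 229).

15125

Combine the congruences pairwise.
From a ≡ 25 (mod 151) write a = 25 + 151t. Substituting into a ≡ 11 (mod 229) gives 151t ≡ 215 (mod 229), and since 151⁻¹ ≡ 91 (mod 229), t ≡ 100. Hence a ≡ 25 + 151·100 = 15125 (mod 34579).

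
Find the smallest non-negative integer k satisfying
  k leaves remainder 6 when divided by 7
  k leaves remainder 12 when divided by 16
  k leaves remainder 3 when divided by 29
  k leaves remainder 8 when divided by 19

27292

From k ≡ 6 (mod 7) write k = 6 + 7t. Substituting into k ≡ 12 (mod 16) gives 7t ≡ 6 (mod 16), and since 7⁻¹ ≡ 7 (mod 16), t ≡ 10. Hence k ≡ 6 + 7·10 = 76 (mod 112).
From k ≡ 76 (mod 112) write k = 76 + 112t. Substituting into k ≡ 3 (mod 29) gives 112t ≡ 14 (mod 29), and since 25⁻¹ ≡ 7 (mod 29), t ≡ 11. Hence k ≡ 76 + 112·11 = 1308 (mod 3248).
From k ≡ 1308 (mod 3248) write k = 1308 + 3248t. Substituting into k ≡ 8 (mod 19) gives 3248t ≡ 11 (mod 19), and since 18⁻¹ ≡ 18 (mod 19), t ≡ 8. Hence k ≡ 1308 + 3248·8 = 27292 (mod 61712).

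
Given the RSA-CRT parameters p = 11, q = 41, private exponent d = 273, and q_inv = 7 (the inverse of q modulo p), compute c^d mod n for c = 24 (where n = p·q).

63

d_p = d mod (p−1) = 273 mod 10 = 3; d_q = d mod (q−1) = 33.
m₁ = c^(d_p) mod p: c ≡ 2 (mod 11), and 2^3 mod 11 = 8.
m₂ = c^(d_q) mod q: c ≡ 24 (mod 41), and 24^33 mod 41 = 22.
h = q_inv·(m₁ − m₂) mod p = 7·(8 − 22) mod 11 = 1.
m = m₂ + h·q = 22 + 1·41 = 63.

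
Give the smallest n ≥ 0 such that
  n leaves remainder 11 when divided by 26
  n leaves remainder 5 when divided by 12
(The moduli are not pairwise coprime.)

gcd(26, 12) = 2 and 2 | (5 − 11), so the pair is consistent; merging gives n ≡ 89 (mod 156), where 156 = lcm(26, 12).
The solution is unique modulo lcm(26, 12) = 156.

89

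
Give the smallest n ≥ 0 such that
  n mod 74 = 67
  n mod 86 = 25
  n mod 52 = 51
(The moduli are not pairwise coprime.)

Combine the congruences pairwise.
gcd(74, 86) = 2 and 2 | (25 − 67), so the pair is consistent; merging gives n ≡ 1917 (mod 3182), where 3182 = lcm(74, 86).
gcd(3182, 52) = 2 and 2 | (51 − 1917), so the pair is consistent; merging gives n ≡ 36919 (mod 82732), where 82732 = lcm(3182, 52).
The solution is unique modulo lcm(74, 86, 52) = 82732.

36919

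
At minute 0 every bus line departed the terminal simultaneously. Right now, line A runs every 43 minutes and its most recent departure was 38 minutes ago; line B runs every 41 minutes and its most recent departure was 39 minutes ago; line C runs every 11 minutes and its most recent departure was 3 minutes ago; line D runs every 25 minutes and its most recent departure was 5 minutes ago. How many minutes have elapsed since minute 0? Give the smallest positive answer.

270680

The moduli are pairwise coprime; N = 43·41·11·25 = 484825.
N/43 = 11275; 11275 ≡ 9 (mod 43); 9·24 ≡ 1, so inverse 24.
N/41 = 11825; 11825 ≡ 17 (mod 41); 17·29 ≡ 1, so inverse 29.
N/11 = 44075; 44075 ≡ 9 (mod 11); 9·5 ≡ 1, so inverse 5.
N/25 = 19393; 19393 ≡ 18 (mod 25); 18·7 ≡ 1, so inverse 7.
t ≡ 38·11275·24 + 39·11825·29 + 3·44075·5 + 5·19393·7 = 24996755.
24996755 mod 484825 = 270680.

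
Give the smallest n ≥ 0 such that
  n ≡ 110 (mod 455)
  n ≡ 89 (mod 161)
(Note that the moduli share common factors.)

8300

gcd(455, 161) = 7 and 7 | (89 − 110), so the pair is consistent; merging gives n ≡ 8300 (mod 10465), where 10465 = lcm(455, 161).
The solution is unique modulo lcm(455, 161) = 10465.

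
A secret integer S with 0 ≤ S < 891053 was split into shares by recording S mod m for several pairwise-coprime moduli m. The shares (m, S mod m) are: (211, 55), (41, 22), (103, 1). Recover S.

The moduli are pairwise coprime; N = 211·41·103 = 891053.
N/211 = 4223; 4223 ≡ 3 (mod 211); 3·141 ≡ 1, so inverse 141.
N/41 = 21733; 21733 ≡ 3 (mod 41); 3·14 ≡ 1, so inverse 14.
N/103 = 8651; 8651 ≡ 102 (mod 103); 102·102 ≡ 1, so inverse 102.
S ≡ 55·4223·141 + 22·21733·14 + 1·8651·102 = 40325531.
40325531 mod 891053 = 228146.

228146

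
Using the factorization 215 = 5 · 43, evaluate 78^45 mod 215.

Mod 5: 78 ≡ 3; by Fermat, exponent reduces to 45 mod 4 = 1; 3^1 ≡ 3 (mod 5).
Mod 43: 78 ≡ 35; by Fermat, exponent reduces to 45 mod 42 = 3; 35^3 ≡ 4 (mod 43).
Combine by CRT: x ≡ 3 (mod 5), x ≡ 4 (mod 43) ⇒ x ≡ 133 (mod 215).

133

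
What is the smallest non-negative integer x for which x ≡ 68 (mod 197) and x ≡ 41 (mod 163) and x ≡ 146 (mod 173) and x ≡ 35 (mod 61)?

195685290

Combine the congruences pairwise.
From x ≡ 68 (mod 197) write x = 68 + 197t. Substituting into x ≡ 41 (mod 163) gives 197t ≡ 136 (mod 163), and since 34⁻¹ ≡ 24 (mod 163), t ≡ 4. Hence x ≡ 68 + 197·4 = 856 (mod 32111).
From x ≡ 856 (mod 32111) write x = 856 + 32111t. Substituting into x ≡ 146 (mod 173) gives 32111t ≡ 155 (mod 173), and since 106⁻¹ ≡ 142 (mod 173), t ≡ 39. Hence x ≡ 856 + 32111·39 = 1253185 (mod 5555203).
From x ≡ 1253185 (mod 5555203) write x = 1253185 + 5555203t. Substituting into x ≡ 35 (mod 61) gives 5555203t ≡ 34 (mod 61), and since 55⁻¹ ≡ 10 (mod 61), t ≡ 35. Hence x ≡ 1253185 + 5555203·35 = 195685290 (mod 338867383).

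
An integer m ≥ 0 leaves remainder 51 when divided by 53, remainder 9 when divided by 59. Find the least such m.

422

From m ≡ 51 (mod 53) write m = 51 + 53t. Substituting into m ≡ 9 (mod 59) gives 53t ≡ 17 (mod 59), and since 53⁻¹ ≡ 49 (mod 59), t ≡ 7. Hence m ≡ 51 + 53·7 = 422 (mod 3127).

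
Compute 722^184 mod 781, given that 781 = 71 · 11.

476

Mod 71: 722 ≡ 12; by Fermat, exponent reduces to 184 mod 70 = 44; 12^44 ≡ 50 (mod 71).
Mod 11: 722 ≡ 7; by Fermat, exponent reduces to 184 mod 10 = 4; 7^4 ≡ 3 (mod 11).
Combine by CRT: x ≡ 50 (mod 71), x ≡ 3 (mod 11) ⇒ x ≡ 476 (mod 781).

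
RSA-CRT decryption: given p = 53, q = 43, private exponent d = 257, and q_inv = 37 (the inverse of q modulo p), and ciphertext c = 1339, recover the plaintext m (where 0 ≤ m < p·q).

552

d_p = d mod (p−1) = 257 mod 52 = 49; d_q = d mod (q−1) = 5.
m₁ = c^(d_p) mod p: c ≡ 14 (mod 53), and 14^49 mod 53 = 22.
m₂ = c^(d_q) mod q: c ≡ 6 (mod 43), and 6^5 mod 43 = 36.
h = q_inv·(m₁ − m₂) mod p = 37·(22 − 36) mod 53 = 12.
m = m₂ + h·q = 36 + 12·43 = 552.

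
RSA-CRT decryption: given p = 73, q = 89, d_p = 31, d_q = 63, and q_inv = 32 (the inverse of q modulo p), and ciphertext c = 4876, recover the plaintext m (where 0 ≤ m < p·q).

m₁ = c^(d_p) mod p: c ≡ 58 (mod 73), and 58^31 mod 73 = 68.
m₂ = c^(d_q) mod q: c ≡ 70 (mod 89), and 70^63 mod 89 = 24.
h = q_inv·(m₁ − m₂) mod p = 32·(68 − 24) mod 73 = 21.
m = m₂ + h·q = 24 + 21·89 = 1893.

1893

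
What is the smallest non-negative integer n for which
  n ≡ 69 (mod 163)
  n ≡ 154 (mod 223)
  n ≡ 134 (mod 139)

The moduli are pairwise coprime; M = 163·223·139 = 5052511.
M/163 = 30997; 30997 ≡ 27 (mod 163); 27·157 ≡ 1, so inverse 157.
M/223 = 22657; 22657 ≡ 134 (mod 223); 134·5 ≡ 1, so inverse 5.
M/139 = 36349; 36349 ≡ 70 (mod 139); 70·2 ≡ 1, so inverse 2.
n ≡ 69·30997·157 + 154·22657·5 + 134·36349·2 = 362977923.
362977923 mod 5052511 = 4249642.

4249642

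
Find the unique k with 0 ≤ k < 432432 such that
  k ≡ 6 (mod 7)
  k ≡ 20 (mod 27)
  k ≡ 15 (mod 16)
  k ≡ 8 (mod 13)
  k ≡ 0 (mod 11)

The moduli are pairwise coprime; N = 7·27·16·13·11 = 432432.
N/7 = 61776; 61776 ≡ 1 (mod 7), inverse 1.
N/27 = 16016; 16016 ≡ 5 (mod 27); 5·11 ≡ 1, so inverse 11.
N/16 = 27027; 27027 ≡ 3 (mod 16); 3·11 ≡ 1, so inverse 11.
N/13 = 33264; 33264 ≡ 10 (mod 13); 10·4 ≡ 1, so inverse 4.
N/11 = 39312; 39312 ≡ 9 (mod 11); 9·5 ≡ 1, so inverse 5.
k ≡ 6·61776·1 + 20·16016·11 + 15·27027·11 + 8·33264·4 + 0·39312·5 = 9418079.
9418079 mod 432432 = 337007.

337007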